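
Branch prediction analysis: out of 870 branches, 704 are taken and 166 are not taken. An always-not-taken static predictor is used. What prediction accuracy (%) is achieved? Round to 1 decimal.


Predictor: always-not-taken
Correct predictions = 166
Accuracy = 166 / 870 * 100 = 19.1%

19.1


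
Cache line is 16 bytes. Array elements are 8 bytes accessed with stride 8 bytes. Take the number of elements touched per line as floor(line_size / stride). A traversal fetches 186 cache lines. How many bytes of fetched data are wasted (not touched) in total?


Elements per line = floor(16 / 8) = 2
Bytes used per line = 2 * 8 = 16
Wasted per line = 16 - 16 = 0
Total wasted = 0 * 186 = 0

0


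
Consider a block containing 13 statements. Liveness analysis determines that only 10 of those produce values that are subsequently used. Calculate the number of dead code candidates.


Dead code = total statements - live definitions
= 13 - 10 = 3

3


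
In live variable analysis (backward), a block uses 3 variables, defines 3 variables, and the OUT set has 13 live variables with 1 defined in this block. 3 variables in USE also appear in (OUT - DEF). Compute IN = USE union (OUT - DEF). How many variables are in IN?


OUT - DEF: 13 - 1 = 12
|IN| = |USE| + |OUT - DEF| - |USE ∩ (OUT - DEF)| = 3 + 12 - 3 = 12

12


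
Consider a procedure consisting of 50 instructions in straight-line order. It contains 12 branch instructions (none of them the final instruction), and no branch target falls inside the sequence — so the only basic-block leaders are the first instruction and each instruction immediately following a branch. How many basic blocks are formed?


With no in-sequence branch targets, the leaders are the first instruction plus the instruction after each branch.
Number of basic blocks = branches + 1
= 12 + 1 = 13

13


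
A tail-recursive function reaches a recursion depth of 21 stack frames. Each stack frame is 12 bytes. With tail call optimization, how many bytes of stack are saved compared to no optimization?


Without TCO: 21 * 12 = 252 bytes
With TCO: reuse 1 frame = 12 bytes
Savings = 252 - 12 = 240

240


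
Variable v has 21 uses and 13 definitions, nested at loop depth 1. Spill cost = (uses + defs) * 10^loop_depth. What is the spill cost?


uses + defs = 21 + 13 = 34
10^1 = 10
Spill cost = 34 * 10 = 340

340


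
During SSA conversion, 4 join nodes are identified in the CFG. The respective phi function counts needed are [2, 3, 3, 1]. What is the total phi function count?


Total phi functions = sum of phi functions at each join node
= 2 + 3 + 3 + 1 = 9

9


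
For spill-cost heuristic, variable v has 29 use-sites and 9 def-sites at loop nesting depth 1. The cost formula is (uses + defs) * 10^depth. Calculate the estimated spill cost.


uses + defs = 29 + 9 = 38
10^1 = 10
Spill cost = 38 * 10 = 380

380


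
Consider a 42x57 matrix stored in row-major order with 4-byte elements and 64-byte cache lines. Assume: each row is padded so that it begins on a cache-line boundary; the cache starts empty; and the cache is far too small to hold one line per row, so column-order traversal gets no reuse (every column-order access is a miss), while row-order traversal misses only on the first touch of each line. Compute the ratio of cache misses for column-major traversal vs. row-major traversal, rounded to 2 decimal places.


Each row occupies 57 * 4 = 228 bytes and starts on a line boundary, so it spans ceil(228 / 64) = 4 cache lines.
Row-major traversal misses (one per line touched): 42 * ceil(57 * 4 / 64) = 168
Column-major traversal misses (no reuse, every access misses): 42 * 57 = 2394
Ratio = 2394 / 168 = 14.25

14.25


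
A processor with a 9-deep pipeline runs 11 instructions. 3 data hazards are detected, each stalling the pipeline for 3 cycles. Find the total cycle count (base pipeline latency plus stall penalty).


Base cycles = 9 + 11 - 1 = 19
Total stalls = 3 * 3 = 9
Total = 19 + 9 = 28

28


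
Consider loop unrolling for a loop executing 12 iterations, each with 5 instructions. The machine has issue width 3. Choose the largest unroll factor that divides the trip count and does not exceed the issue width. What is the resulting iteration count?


Largest divisor of 12 <= 3 is 3
New iterations = 12 / 3 = 4

4


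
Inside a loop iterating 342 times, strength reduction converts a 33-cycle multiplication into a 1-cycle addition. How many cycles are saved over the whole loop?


Per-iteration saving = 33 - 1 = 32
Total saved = 342 * 32 = 10944

10944


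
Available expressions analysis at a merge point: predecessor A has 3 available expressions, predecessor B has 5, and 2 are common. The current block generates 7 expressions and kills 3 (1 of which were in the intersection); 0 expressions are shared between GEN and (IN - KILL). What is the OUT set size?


IN = intersection of predecessors = 2
IN - KILL = 2 - 1 = 1
|OUT| = |GEN| + |IN - KILL| - |GEN ∩ (IN - KILL)| = 7 + 1 - 0 = 8

8


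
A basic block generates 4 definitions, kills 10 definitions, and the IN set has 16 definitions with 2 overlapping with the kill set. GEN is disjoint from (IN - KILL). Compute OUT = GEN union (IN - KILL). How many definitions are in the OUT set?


IN - KILL: 16 - 2 = 14 surviving definitions
OUT = GEN + surviving = 4 + 14 = 18

18


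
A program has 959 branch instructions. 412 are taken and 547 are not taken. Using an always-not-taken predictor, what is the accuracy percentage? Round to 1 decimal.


Predictor: always-not-taken
Correct predictions = 547
Accuracy = 547 / 959 * 100 = 57.0%

57.0


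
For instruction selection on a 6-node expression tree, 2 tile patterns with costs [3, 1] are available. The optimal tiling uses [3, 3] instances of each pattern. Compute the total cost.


Total cost = sum(count_i * cost_i)
= 3*3 + 3*1
= 12

12


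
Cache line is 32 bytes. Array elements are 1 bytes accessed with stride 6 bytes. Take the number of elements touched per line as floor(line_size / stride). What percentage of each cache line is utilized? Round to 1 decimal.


Elements per cache line = floor(32 / 6) = 5
Bytes used = 5 * 1 = 5
Utilization = 5 / 32 * 100 = 15.6%

15.6


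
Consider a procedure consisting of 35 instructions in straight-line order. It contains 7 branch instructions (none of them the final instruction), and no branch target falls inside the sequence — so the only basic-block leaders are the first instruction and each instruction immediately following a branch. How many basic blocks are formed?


With no in-sequence branch targets, the leaders are the first instruction plus the instruction after each branch.
Number of basic blocks = branches + 1
= 7 + 1 = 8

8


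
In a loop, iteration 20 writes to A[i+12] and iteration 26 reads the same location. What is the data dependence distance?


Distance = read iteration - write iteration
= 26 - 20 = 6

6


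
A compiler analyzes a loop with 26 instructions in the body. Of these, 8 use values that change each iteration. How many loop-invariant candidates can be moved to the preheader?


Invariant candidates = total - loop-dependent
= 26 - 8 = 18

18


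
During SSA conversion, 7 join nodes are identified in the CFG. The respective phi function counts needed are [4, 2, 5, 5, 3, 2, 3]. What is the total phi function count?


Total phi functions = sum of phi functions at each join node
= 4 + 2 + 5 + 5 + 3 + 2 + 3 = 24

24


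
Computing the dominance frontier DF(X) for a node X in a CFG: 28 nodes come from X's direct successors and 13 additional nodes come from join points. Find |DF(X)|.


DF(X) = direct successor contributions + join point contributions
= 28 + 13 = 41

41


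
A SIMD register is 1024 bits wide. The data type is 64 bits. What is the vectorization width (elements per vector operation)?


Width = SIMD bits / data type bits
= 1024 / 64 = 16

16


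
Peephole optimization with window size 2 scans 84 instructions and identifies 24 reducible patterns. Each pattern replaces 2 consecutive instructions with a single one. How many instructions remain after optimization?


Each match removes 1 instructions.
Total removed = 24 * 1 = 24
Remaining = 84 - 24 = 60

60


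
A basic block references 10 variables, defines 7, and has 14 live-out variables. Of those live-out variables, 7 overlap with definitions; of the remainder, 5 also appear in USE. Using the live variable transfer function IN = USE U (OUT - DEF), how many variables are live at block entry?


OUT - DEF: 14 - 7 = 7
|IN| = |USE| + |OUT - DEF| - |USE ∩ (OUT - DEF)| = 10 + 7 - 5 = 12

12


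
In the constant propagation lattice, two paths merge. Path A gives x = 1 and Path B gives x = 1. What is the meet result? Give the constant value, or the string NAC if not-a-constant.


Meet operation: if both paths give the same constant, result is that constant; if they differ, result is NAC (not-a-constant).
Path A: 1, Path B: 1 -> equal
Result: constant -> 1

1


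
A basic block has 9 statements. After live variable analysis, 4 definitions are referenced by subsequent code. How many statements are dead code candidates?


Dead code = total statements - live definitions
= 9 - 4 = 5

5


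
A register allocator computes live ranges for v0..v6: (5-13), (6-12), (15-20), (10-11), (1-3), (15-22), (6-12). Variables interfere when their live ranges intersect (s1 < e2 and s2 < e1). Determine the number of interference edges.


Check all pairs for overlapping intervals.
Two intervals (s1,e1) and (s2,e2) overlap if s1 < e2 and s2 < e1.
v0 (5-13) vs v1..v6: overlaps v1, v3, v6 -> 3
v1 (6-12) vs v2..v6: overlaps v3, v6 -> 2
v2 (15-20) vs v3..v6: overlaps v5 -> 1
v3 (10-11) vs v4..v6: overlaps v6 -> 1
v4 (1-3) vs v5..v6: overlaps none -> 0
v5 (15-22) vs v6: overlaps none -> 0
Total overlapping pairs = 3 + 2 + 1 + 1 + 0 + 0 = 7

7


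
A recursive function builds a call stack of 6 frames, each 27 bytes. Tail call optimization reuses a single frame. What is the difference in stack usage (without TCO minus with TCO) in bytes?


Without TCO: 6 * 27 = 162 bytes
With TCO: reuse 1 frame = 27 bytes
Savings = 162 - 27 = 135

135


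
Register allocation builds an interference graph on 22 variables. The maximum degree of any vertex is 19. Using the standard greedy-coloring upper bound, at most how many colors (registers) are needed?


Greedy coloring never needs more than (max_degree + 1) colors: when coloring a vertex, at most max_degree neighbors are already colored.
Upper bound = 19 + 1 = 20

20


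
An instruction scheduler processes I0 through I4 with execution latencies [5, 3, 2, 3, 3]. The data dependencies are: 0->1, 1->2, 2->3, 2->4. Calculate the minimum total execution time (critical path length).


Compute longest path through dependency graph: dist(Ik) = max over predecessors of dist + latency(Ik).
dist(I0) = latency 5 = 5
dist(I1) = dist(I0) + 3 = 5 + 3 = 8
dist(I2) = dist(I1) + 2 = 8 + 2 = 10
dist(I3) = dist(I2) + 3 = 10 + 3 = 13
dist(I4) = dist(I2) + 3 = 10 + 3 = 13
Critical path = max dist = 13

13


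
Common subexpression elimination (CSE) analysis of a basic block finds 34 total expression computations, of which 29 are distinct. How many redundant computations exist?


CSE count = total expressions - unique expressions
= 34 - 29 = 5

5


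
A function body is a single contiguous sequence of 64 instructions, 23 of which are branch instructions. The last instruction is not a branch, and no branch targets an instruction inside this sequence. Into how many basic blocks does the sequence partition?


With no in-sequence branch targets, the leaders are the first instruction plus the instruction after each branch.
Number of basic blocks = branches + 1
= 23 + 1 = 24

24


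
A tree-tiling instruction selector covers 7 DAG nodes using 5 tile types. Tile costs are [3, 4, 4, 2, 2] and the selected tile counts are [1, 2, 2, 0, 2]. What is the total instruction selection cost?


Total cost = sum(count_i * cost_i)
= 1*3 + 2*4 + 2*4 + 0*2 + 2*2
= 23

23


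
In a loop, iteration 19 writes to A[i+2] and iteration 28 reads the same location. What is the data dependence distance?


Distance = read iteration - write iteration
= 28 - 19 = 9

9


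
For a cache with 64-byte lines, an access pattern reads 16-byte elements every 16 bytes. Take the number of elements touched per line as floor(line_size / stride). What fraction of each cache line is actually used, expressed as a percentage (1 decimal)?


Elements per cache line = floor(64 / 16) = 4
Bytes used = 4 * 16 = 64
Utilization = 64 / 64 * 100 = 100.0%

100.0


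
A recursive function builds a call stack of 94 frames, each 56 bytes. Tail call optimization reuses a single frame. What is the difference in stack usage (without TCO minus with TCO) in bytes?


Without TCO: 94 * 56 = 5264 bytes
With TCO: reuse 1 frame = 56 bytes
Savings = 5264 - 56 = 5208

5208


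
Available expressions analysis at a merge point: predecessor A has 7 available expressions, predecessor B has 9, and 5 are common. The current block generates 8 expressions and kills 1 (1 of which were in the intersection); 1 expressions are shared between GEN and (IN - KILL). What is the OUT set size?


IN = intersection of predecessors = 5
IN - KILL = 5 - 1 = 4
|OUT| = |GEN| + |IN - KILL| - |GEN ∩ (IN - KILL)| = 8 + 4 - 1 = 11

11


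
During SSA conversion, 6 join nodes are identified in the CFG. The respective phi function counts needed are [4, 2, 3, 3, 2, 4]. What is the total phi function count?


Total phi functions = sum of phi functions at each join node
= 4 + 2 + 3 + 3 + 2 + 4 = 18

18


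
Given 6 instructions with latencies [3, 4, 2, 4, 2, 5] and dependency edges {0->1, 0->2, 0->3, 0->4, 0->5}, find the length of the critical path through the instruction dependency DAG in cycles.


Compute longest path through dependency graph: dist(Ik) = max over predecessors of dist + latency(Ik).
dist(I0) = latency 3 = 3
dist(I1) = dist(I0) + 4 = 3 + 4 = 7
dist(I2) = dist(I0) + 2 = 3 + 2 = 5
dist(I3) = dist(I0) + 4 = 3 + 4 = 7
dist(I4) = dist(I0) + 2 = 3 + 2 = 5
dist(I5) = dist(I0) + 5 = 3 + 5 = 8
Critical path = max dist = 8

8


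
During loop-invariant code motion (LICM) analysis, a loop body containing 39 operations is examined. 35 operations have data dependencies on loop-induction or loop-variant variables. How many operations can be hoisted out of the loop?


Invariant candidates = total - loop-dependent
= 39 - 35 = 4

4


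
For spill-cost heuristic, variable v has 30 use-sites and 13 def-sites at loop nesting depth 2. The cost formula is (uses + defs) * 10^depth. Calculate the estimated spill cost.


uses + defs = 30 + 13 = 43
10^2 = 100
Spill cost = 43 * 100 = 4300

4300


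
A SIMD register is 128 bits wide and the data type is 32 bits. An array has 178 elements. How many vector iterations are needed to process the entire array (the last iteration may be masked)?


Width = 128 / 32 = 4 elements per vector op
Iterations = ceil(178 / 4) = 45

45


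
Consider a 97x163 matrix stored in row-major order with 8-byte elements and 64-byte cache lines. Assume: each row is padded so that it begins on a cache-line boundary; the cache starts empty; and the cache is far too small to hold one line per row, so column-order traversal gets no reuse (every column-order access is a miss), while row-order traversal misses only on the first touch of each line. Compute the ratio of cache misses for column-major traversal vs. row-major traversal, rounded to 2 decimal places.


Each row occupies 163 * 8 = 1304 bytes and starts on a line boundary, so it spans ceil(1304 / 64) = 21 cache lines.
Row-major traversal misses (one per line touched): 97 * ceil(163 * 8 / 64) = 2037
Column-major traversal misses (no reuse, every access misses): 97 * 163 = 15811
Ratio = 15811 / 2037 = 7.76

7.76


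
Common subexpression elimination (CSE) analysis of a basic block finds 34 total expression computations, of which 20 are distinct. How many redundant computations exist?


CSE count = total expressions - unique expressions
= 34 - 20 = 14

14


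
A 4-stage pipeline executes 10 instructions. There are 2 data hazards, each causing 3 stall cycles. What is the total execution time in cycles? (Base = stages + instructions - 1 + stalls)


Base cycles = 4 + 10 - 1 = 13
Total stalls = 2 * 3 = 6
Total = 13 + 6 = 19

19


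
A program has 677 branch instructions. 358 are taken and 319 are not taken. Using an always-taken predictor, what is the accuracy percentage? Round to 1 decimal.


Predictor: always-taken
Correct predictions = 358
Accuracy = 358 / 677 * 100 = 52.9%

52.9


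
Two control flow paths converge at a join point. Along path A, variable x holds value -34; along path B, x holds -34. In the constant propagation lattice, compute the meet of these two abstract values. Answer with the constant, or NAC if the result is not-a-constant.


Meet operation: if both paths give the same constant, result is that constant; if they differ, result is NAC (not-a-constant).
Path A: -34, Path B: -34 -> equal
Result: constant -> -34

-34


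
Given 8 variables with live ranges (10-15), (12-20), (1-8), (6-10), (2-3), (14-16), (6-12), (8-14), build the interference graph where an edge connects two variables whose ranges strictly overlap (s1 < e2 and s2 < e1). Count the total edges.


Check all pairs for overlapping intervals.
Two intervals (s1,e1) and (s2,e2) overlap if s1 < e2 and s2 < e1.
v0 (10-15) vs v1..v7: overlaps v1, v5, v6, v7 -> 4
v1 (12-20) vs v2..v7: overlaps v5, v7 -> 2
v2 (1-8) vs v3..v7: overlaps v3, v4, v6 -> 3
v3 (6-10) vs v4..v7: overlaps v6, v7 -> 2
v4 (2-3) vs v5..v7: overlaps none -> 0
v5 (14-16) vs v6..v7: overlaps none -> 0
v6 (6-12) vs v7: overlaps v7 -> 1
Total overlapping pairs = 4 + 2 + 3 + 2 + 0 + 0 + 1 = 12

12


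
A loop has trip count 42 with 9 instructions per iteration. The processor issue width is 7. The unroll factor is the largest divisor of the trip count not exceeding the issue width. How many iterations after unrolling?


Largest divisor of 42 <= 7 is 7
New iterations = 42 / 7 = 6

6


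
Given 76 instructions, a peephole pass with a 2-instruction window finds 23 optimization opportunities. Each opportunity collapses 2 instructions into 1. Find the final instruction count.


Each match removes 1 instructions.
Total removed = 23 * 1 = 23
Remaining = 76 - 23 = 53

53


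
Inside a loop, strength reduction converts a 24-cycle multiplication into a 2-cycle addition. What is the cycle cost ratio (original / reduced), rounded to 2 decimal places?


Ratio = mult_cost / add_cost = 24 / 2 = 12.0

12.0


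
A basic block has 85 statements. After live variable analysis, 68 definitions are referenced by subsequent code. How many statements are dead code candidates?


Dead code = total statements - live definitions
= 85 - 68 = 17

17


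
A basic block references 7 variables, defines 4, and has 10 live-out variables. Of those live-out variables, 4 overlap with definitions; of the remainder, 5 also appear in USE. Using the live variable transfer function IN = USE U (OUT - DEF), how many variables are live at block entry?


OUT - DEF: 10 - 4 = 6
|IN| = |USE| + |OUT - DEF| - |USE ∩ (OUT - DEF)| = 7 + 6 - 5 = 8

8


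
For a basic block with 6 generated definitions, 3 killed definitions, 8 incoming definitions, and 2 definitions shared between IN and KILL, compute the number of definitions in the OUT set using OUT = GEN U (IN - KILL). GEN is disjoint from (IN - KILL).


IN - KILL: 8 - 2 = 6 surviving definitions
OUT = GEN + surviving = 6 + 6 = 12

12


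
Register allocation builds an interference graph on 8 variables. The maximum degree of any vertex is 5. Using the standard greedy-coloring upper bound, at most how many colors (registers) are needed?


Greedy coloring never needs more than (max_degree + 1) colors: when coloring a vertex, at most max_degree neighbors are already colored.
Upper bound = 5 + 1 = 6

6


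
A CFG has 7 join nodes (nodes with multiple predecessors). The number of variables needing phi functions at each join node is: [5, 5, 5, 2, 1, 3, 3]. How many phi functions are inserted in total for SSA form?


Total phi functions = sum of phi functions at each join node
= 5 + 5 + 5 + 2 + 1 + 3 + 3 = 24

24


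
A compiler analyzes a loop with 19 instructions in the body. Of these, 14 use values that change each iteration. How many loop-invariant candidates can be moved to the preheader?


Invariant candidates = total - loop-dependent
= 19 - 14 = 5

5


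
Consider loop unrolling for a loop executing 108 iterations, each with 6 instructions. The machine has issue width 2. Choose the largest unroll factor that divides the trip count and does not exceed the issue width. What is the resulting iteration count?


Largest divisor of 108 <= 2 is 2
New iterations = 108 / 2 = 54

54


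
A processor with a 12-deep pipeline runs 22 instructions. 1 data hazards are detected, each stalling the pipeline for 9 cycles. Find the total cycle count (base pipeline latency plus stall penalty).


Base cycles = 12 + 22 - 1 = 33
Total stalls = 1 * 9 = 9
Total = 33 + 9 = 42

42


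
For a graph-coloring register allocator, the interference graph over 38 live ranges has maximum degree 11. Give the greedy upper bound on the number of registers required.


Greedy coloring never needs more than (max_degree + 1) colors: when coloring a vertex, at most max_degree neighbors are already colored.
Upper bound = 11 + 1 = 12

12


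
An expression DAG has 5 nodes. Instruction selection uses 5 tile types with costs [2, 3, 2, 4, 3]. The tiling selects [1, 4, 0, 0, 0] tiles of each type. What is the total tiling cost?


Total cost = sum(count_i * cost_i)
= 1*2 + 4*3 + 0*2 + 0*4 + 0*3
= 14

14


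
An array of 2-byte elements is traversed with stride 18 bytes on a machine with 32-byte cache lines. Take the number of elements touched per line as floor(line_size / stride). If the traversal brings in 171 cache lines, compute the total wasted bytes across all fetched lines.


Elements per line = floor(32 / 18) = 1
Bytes used per line = 1 * 2 = 2
Wasted per line = 32 - 2 = 30
Total wasted = 30 * 171 = 5130

5130


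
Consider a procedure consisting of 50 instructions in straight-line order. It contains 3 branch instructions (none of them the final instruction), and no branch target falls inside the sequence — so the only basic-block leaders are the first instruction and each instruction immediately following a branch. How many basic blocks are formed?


With no in-sequence branch targets, the leaders are the first instruction plus the instruction after each branch.
Number of basic blocks = branches + 1
= 3 + 1 = 4

4


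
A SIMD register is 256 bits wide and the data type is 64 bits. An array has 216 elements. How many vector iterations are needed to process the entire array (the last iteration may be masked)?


Width = 256 / 64 = 4 elements per vector op
Iterations = ceil(216 / 4) = 54

54


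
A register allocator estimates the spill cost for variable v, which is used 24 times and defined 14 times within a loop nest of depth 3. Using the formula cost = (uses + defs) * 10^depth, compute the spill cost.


uses + defs = 24 + 14 = 38
10^3 = 1000
Spill cost = 38 * 1000 = 38000

38000


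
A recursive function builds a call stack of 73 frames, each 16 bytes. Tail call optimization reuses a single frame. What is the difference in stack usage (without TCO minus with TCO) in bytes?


Without TCO: 73 * 16 = 1168 bytes
With TCO: reuse 1 frame = 16 bytes
Savings = 1168 - 16 = 1152

1152


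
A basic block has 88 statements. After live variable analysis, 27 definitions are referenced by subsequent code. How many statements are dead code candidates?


Dead code = total statements - live definitions
= 88 - 27 = 61

61


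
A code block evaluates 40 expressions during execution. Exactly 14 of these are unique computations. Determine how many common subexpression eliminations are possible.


CSE count = total expressions - unique expressions
= 40 - 14 = 26

26


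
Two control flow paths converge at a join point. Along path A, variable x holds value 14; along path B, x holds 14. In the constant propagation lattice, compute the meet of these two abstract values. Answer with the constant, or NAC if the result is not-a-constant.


Meet operation: if both paths give the same constant, result is that constant; if they differ, result is NAC (not-a-constant).
Path A: 14, Path B: 14 -> equal
Result: constant -> 14

14


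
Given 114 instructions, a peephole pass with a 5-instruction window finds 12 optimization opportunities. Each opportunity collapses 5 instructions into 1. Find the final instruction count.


Each match removes 4 instructions.
Total removed = 12 * 4 = 48
Remaining = 114 - 48 = 66

66


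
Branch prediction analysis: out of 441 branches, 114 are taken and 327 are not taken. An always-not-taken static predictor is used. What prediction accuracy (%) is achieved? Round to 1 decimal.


Predictor: always-not-taken
Correct predictions = 327
Accuracy = 327 / 441 * 100 = 74.1%

74.1


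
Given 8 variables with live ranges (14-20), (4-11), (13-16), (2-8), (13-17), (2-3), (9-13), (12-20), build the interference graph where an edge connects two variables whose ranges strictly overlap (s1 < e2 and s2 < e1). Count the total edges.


Check all pairs for overlapping intervals.
Two intervals (s1,e1) and (s2,e2) overlap if s1 < e2 and s2 < e1.
v0 (14-20) vs v1..v7: overlaps v2, v4, v7 -> 3
v1 (4-11) vs v2..v7: overlaps v3, v6 -> 2
v2 (13-16) vs v3..v7: overlaps v4, v7 -> 2
v3 (2-8) vs v4..v7: overlaps v5 -> 1
v4 (13-17) vs v5..v7: overlaps v7 -> 1
v5 (2-3) vs v6..v7: overlaps none -> 0
v6 (9-13) vs v7: overlaps v7 -> 1
Total overlapping pairs = 3 + 2 + 2 + 1 + 1 + 0 + 1 = 10

10


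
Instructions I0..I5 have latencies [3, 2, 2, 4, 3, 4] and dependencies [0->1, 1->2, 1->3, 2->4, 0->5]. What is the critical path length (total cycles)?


Compute longest path through dependency graph: dist(Ik) = max over predecessors of dist + latency(Ik).
dist(I0) = latency 3 = 3
dist(I1) = dist(I0) + 2 = 3 + 2 = 5
dist(I2) = dist(I1) + 2 = 5 + 2 = 7
dist(I3) = dist(I1) + 4 = 5 + 4 = 9
dist(I4) = dist(I2) + 3 = 7 + 3 = 10
dist(I5) = dist(I0) + 4 = 3 + 4 = 7
Critical path = max dist = 10

10


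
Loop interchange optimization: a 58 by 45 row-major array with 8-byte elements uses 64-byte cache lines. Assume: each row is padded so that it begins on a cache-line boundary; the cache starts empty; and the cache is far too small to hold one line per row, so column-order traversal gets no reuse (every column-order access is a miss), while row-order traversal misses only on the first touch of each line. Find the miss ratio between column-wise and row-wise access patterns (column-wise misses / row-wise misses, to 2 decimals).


Each row occupies 45 * 8 = 360 bytes and starts on a line boundary, so it spans ceil(360 / 64) = 6 cache lines.
Row-major traversal misses (one per line touched): 58 * ceil(45 * 8 / 64) = 348
Column-major traversal misses (no reuse, every access misses): 58 * 45 = 2610
Ratio = 2610 / 348 = 7.5

7.5


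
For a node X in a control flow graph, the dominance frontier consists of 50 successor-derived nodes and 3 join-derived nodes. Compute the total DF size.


DF(X) = direct successor contributions + join point contributions
= 50 + 3 = 53

53


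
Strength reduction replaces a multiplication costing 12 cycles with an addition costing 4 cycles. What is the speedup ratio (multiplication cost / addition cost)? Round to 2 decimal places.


Ratio = mult_cost / add_cost = 12 / 4 = 3.0

3.0


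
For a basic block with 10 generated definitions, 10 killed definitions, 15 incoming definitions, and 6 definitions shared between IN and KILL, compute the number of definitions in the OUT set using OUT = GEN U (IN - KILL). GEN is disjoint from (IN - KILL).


IN - KILL: 15 - 6 = 9 surviving definitions
OUT = GEN + surviving = 10 + 9 = 19

19


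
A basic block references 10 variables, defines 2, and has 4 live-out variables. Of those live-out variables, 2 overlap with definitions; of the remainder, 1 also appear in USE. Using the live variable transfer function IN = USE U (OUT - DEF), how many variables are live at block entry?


OUT - DEF: 4 - 2 = 2
|IN| = |USE| + |OUT - DEF| - |USE ∩ (OUT - DEF)| = 10 + 2 - 1 = 11

11


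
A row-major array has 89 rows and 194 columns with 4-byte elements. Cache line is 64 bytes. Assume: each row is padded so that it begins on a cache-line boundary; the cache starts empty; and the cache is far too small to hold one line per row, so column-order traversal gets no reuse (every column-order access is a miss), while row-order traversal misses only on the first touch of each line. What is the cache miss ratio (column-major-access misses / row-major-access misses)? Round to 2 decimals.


Each row occupies 194 * 4 = 776 bytes and starts on a line boundary, so it spans ceil(776 / 64) = 13 cache lines.
Row-major traversal misses (one per line touched): 89 * ceil(194 * 4 / 64) = 1157
Column-major traversal misses (no reuse, every access misses): 89 * 194 = 17266
Ratio = 17266 / 1157 = 14.92

14.92


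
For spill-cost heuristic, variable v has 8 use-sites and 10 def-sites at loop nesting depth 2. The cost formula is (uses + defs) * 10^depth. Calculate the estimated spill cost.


uses + defs = 8 + 10 = 18
10^2 = 100
Spill cost = 18 * 100 = 1800

1800


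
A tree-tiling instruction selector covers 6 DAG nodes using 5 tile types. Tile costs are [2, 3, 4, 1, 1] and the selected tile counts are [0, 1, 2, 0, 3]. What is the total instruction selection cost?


Total cost = sum(count_i * cost_i)
= 0*2 + 1*3 + 2*4 + 0*1 + 3*1
= 14

14


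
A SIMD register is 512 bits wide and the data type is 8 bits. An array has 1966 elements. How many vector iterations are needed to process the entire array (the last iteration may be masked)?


Width = 512 / 8 = 64 elements per vector op
Iterations = ceil(1966 / 64) = 31

31


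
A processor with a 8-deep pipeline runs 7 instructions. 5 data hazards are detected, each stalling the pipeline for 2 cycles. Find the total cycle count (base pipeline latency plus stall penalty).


Base cycles = 8 + 7 - 1 = 14
Total stalls = 5 * 2 = 10
Total = 14 + 10 = 24

24


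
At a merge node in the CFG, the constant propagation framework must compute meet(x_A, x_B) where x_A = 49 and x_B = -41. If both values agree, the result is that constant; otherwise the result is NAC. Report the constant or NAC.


Meet operation: if both paths give the same constant, result is that constant; if they differ, result is NAC (not-a-constant).
Path A: 49, Path B: -41 -> differ
Result: not-a-constant -> NAC

NAC


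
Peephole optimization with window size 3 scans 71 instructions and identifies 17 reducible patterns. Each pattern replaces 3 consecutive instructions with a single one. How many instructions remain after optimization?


Each match removes 2 instructions.
Total removed = 17 * 2 = 34
Remaining = 71 - 34 = 37

37


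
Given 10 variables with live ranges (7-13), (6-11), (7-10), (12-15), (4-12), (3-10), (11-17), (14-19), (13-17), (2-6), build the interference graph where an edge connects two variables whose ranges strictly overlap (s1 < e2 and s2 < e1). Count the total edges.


Check all pairs for overlapping intervals.
Two intervals (s1,e1) and (s2,e2) overlap if s1 < e2 and s2 < e1.
v0 (7-13) vs v1..v9: overlaps v1, v2, v3, v4, v5, v6 -> 6
v1 (6-11) vs v2..v9: overlaps v2, v4, v5 -> 3
v2 (7-10) vs v3..v9: overlaps v4, v5 -> 2
v3 (12-15) vs v4..v9: overlaps v6, v7, v8 -> 3
v4 (4-12) vs v5..v9: overlaps v5, v6, v9 -> 3
v5 (3-10) vs v6..v9: overlaps v9 -> 1
v6 (11-17) vs v7..v9: overlaps v7, v8 -> 2
v7 (14-19) vs v8..v9: overlaps v8 -> 1
v8 (13-17) vs v9: overlaps none -> 0
Total overlapping pairs = 6 + 3 + 2 + 3 + 3 + 1 + 2 + 1 + 0 = 21

21


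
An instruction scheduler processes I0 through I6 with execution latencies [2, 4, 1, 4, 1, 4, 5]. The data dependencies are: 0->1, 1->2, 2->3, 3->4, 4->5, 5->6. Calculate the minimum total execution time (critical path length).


Compute longest path through dependency graph: dist(Ik) = max over predecessors of dist + latency(Ik).
dist(I0) = latency 2 = 2
dist(I1) = dist(I0) + 4 = 2 + 4 = 6
dist(I2) = dist(I1) + 1 = 6 + 1 = 7
dist(I3) = dist(I2) + 4 = 7 + 4 = 11
dist(I4) = dist(I3) + 1 = 11 + 1 = 12
dist(I5) = dist(I4) + 4 = 12 + 4 = 16
dist(I6) = dist(I5) + 5 = 16 + 5 = 21
Critical path = max dist = 21

21


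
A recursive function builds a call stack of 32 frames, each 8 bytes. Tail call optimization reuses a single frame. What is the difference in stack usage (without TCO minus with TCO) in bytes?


Without TCO: 32 * 8 = 256 bytes
With TCO: reuse 1 frame = 8 bytes
Savings = 256 - 8 = 248

248


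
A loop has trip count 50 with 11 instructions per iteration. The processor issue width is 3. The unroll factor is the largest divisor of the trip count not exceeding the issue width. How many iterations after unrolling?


Largest divisor of 50 <= 3 is 2
New iterations = 50 / 2 = 25

25


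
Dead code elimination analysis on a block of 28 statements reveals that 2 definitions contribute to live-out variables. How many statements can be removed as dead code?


Dead code = total statements - live definitions
= 28 - 2 = 26

26


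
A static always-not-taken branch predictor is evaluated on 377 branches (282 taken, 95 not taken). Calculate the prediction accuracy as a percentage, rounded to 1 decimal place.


Predictor: always-not-taken
Correct predictions = 95
Accuracy = 95 / 377 * 100 = 25.2%

25.2


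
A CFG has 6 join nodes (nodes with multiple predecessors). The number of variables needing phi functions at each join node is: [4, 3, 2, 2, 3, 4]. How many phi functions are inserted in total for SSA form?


Total phi functions = sum of phi functions at each join node
= 4 + 3 + 2 + 2 + 3 + 4 = 18

18


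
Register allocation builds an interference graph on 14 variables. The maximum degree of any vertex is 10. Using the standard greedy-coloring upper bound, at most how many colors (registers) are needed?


Greedy coloring never needs more than (max_degree + 1) colors: when coloring a vertex, at most max_degree neighbors are already colored.
Upper bound = 10 + 1 = 11

11


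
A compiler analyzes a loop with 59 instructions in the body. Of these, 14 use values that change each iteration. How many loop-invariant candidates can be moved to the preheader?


Invariant candidates = total - loop-dependent
= 59 - 14 = 45

45


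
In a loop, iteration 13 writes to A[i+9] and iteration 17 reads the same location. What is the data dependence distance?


Distance = read iteration - write iteration
= 17 - 13 = 4

4


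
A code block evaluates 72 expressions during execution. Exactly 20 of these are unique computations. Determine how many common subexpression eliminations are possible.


CSE count = total expressions - unique expressions
= 72 - 20 = 52

52


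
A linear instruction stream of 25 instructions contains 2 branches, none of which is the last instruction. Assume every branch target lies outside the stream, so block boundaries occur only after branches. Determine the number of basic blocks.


With no in-sequence branch targets, the leaders are the first instruction plus the instruction after each branch.
Number of basic blocks = branches + 1
= 2 + 1 = 3

3


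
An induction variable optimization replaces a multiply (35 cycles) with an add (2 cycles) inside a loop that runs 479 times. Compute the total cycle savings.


Per-iteration saving = 35 - 2 = 33
Total saved = 479 * 33 = 15807

15807


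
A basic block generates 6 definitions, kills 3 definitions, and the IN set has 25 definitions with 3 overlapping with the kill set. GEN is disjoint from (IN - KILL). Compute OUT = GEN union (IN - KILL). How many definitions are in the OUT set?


IN - KILL: 25 - 3 = 22 surviving definitions
OUT = GEN + surviving = 6 + 22 = 28

28


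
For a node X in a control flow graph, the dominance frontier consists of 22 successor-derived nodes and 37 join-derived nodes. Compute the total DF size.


DF(X) = direct successor contributions + join point contributions
= 22 + 37 = 59

59


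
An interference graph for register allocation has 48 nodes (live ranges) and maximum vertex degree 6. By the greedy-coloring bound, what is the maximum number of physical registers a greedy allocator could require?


Greedy coloring never needs more than (max_degree + 1) colors: when coloring a vertex, at most max_degree neighbors are already colored.
Upper bound = 6 + 1 = 7

7


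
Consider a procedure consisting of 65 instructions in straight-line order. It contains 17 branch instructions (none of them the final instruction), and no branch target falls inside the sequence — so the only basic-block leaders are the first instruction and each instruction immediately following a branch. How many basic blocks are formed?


With no in-sequence branch targets, the leaders are the first instruction plus the instruction after each branch.
Number of basic blocks = branches + 1
= 17 + 1 = 18

18


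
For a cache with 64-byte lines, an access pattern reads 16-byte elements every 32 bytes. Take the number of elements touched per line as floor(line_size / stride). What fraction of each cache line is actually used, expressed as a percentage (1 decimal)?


Elements per cache line = floor(64 / 32) = 2
Bytes used = 2 * 16 = 32
Utilization = 32 / 64 * 100 = 50.0%

50.0


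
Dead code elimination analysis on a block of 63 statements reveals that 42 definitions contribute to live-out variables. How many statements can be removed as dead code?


Dead code = total statements - live definitions
= 63 - 42 = 21

21


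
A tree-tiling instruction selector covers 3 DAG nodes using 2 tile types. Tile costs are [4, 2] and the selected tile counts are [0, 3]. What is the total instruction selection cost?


Total cost = sum(count_i * cost_i)
= 0*4 + 3*2
= 6

6


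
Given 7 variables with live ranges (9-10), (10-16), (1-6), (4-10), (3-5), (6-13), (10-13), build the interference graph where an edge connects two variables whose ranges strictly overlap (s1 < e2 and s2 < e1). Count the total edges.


Check all pairs for overlapping intervals.
Two intervals (s1,e1) and (s2,e2) overlap if s1 < e2 and s2 < e1.
v0 (9-10) vs v1..v6: overlaps v3, v5 -> 2
v1 (10-16) vs v2..v6: overlaps v5, v6 -> 2
v2 (1-6) vs v3..v6: overlaps v3, v4 -> 2
v3 (4-10) vs v4..v6: overlaps v4, v5 -> 2
v4 (3-5) vs v5..v6: overlaps none -> 0
v5 (6-13) vs v6: overlaps v6 -> 1
Total overlapping pairs = 2 + 2 + 2 + 2 + 0 + 1 = 9

9


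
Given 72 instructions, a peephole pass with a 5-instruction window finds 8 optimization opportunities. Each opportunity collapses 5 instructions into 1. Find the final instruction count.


Each match removes 4 instructions.
Total removed = 8 * 4 = 32
Remaining = 72 - 32 = 40

40


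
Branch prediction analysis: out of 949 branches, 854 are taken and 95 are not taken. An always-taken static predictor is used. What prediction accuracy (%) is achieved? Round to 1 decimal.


Predictor: always-taken
Correct predictions = 854
Accuracy = 854 / 949 * 100 = 90.0%

90.0


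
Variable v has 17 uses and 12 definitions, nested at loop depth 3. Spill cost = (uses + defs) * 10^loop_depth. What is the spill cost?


uses + defs = 17 + 12 = 29
10^3 = 1000
Spill cost = 29 * 1000 = 29000

29000


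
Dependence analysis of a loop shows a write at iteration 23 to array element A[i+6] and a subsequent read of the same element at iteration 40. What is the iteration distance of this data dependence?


Distance = read iteration - write iteration
= 40 - 23 = 17

17
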